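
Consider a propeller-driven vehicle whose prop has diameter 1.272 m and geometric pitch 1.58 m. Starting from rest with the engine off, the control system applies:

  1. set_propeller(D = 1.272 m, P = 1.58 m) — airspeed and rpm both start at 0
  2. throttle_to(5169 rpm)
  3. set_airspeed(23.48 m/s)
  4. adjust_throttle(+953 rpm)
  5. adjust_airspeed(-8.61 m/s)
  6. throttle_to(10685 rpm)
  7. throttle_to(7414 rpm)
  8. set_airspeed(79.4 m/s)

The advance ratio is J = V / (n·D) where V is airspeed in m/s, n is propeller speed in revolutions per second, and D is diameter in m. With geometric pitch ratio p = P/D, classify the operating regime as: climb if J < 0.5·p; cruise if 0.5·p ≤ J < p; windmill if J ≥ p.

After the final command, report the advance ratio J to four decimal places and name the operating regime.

set_propeller: D = 1.272 m, P = 1.58 m (p = P/D = 1.242138); state ← (V=0, rpm=0)
throttle_to(5169): rpm ← 5169
set_airspeed(23.48): V ← 23.48 m/s
adjust_throttle(+953): rpm ← 5169 +953 = 6122
adjust_airspeed(-8.61): V ← 23.48 -8.61 = 14.87 m/s
throttle_to(10685): rpm ← 10685
throttle_to(7414): rpm ← 7414
set_airspeed(79.4): V ← 79.4 m/s
final state: V = 79.4 m/s, rpm = 7414 → n = rpm/60 = 123.566667 rev/s
J = V / (n·D) = 79.4 / (123.566667 × 1.272) = 0.505164
regime bands: climb J<0.6211 | cruise [0.6211, 1.2421) | windmill J≥1.2421
J = 0.5052 → climb

J = 0.5052, regime = climb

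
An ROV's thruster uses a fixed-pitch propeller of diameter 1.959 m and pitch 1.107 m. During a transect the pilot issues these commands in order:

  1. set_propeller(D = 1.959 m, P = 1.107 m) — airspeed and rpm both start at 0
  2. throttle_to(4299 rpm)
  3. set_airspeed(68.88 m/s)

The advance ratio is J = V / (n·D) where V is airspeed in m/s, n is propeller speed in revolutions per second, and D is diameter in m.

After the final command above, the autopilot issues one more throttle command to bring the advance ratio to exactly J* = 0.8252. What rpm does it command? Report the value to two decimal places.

set_propeller: D = 1.959 m, P = 1.107 m (p = P/D = 0.565084); state ← (V=0, rpm=0)
throttle_to(4299): rpm ← 4299
set_airspeed(68.88): V ← 68.88 m/s
final state: V = 68.88 m/s, rpm = 4299 → n = rpm/60 = 71.650000 rev/s
target J* = 0.8252; solve J* = V/(n·D) for n: n = V/(J*·D) = 68.88/(0.8252 × 1.959) = 42.608818 rev/s
rpm = 60·n = 2556.529059

rpm = 2556.53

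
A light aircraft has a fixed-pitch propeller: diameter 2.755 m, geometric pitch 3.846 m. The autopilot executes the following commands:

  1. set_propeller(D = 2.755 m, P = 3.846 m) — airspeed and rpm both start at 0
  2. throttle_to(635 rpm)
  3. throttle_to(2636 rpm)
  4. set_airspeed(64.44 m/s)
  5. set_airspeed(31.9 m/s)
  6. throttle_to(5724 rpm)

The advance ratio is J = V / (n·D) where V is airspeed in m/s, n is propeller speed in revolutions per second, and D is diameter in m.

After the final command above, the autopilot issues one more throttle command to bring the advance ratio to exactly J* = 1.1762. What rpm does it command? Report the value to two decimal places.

set_propeller: D = 2.755 m, P = 3.846 m (p = P/D = 1.396007); state ← (V=0, rpm=0)
throttle_to(635): rpm ← 635
throttle_to(2636): rpm ← 2636
set_airspeed(64.44): V ← 64.44 m/s
set_airspeed(31.9): V ← 31.9 m/s
throttle_to(5724): rpm ← 5724
final state: V = 31.9 m/s, rpm = 5724 → n = rpm/60 = 95.400000 rev/s
target J* = 1.1762; solve J* = V/(n·D) for n: n = V/(J*·D) = 31.9/(1.1762 × 2.755) = 9.844369 rev/s
rpm = 60·n = 590.662168

rpm = 590.66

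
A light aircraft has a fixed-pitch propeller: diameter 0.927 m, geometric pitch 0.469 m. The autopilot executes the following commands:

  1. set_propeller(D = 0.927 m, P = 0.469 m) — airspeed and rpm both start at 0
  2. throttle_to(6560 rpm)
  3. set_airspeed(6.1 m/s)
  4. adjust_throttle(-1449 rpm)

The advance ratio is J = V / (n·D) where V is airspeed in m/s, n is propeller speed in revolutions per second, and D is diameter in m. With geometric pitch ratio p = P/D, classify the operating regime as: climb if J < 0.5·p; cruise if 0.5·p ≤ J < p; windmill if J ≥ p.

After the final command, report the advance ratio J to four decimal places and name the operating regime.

set_propeller: D = 0.927 m, P = 0.469 m (p = P/D = 0.505933); state ← (V=0, rpm=0)
throttle_to(6560): rpm ← 6560
set_airspeed(6.1): V ← 6.1 m/s
adjust_throttle(-1449): rpm ← 6560 -1449 = 5111
final state: V = 6.1 m/s, rpm = 5111 → n = rpm/60 = 85.183333 rev/s
J = V / (n·D) = 6.1 / (85.183333 × 0.927) = 0.077249
regime bands: climb J<0.2530 | cruise [0.2530, 0.5059) | windmill J≥0.5059
J = 0.0772 → climb

J = 0.0772, regime = climb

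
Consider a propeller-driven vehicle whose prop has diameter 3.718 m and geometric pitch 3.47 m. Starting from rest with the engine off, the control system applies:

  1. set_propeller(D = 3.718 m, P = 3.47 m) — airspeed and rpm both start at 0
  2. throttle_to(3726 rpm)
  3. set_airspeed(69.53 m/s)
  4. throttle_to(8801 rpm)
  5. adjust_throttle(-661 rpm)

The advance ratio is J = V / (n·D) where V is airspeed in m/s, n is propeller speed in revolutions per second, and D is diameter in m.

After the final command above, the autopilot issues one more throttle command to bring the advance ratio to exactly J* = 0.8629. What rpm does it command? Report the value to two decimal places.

set_propeller: D = 3.718 m, P = 3.47 m (p = P/D = 0.933297); state ← (V=0, rpm=0)
throttle_to(3726): rpm ← 3726
set_airspeed(69.53): V ← 69.53 m/s
throttle_to(8801): rpm ← 8801
adjust_throttle(-661): rpm ← 8801 -661 = 8140
final state: V = 69.53 m/s, rpm = 8140 → n = rpm/60 = 135.666667 rev/s
target J* = 0.8629; solve J* = V/(n·D) for n: n = V/(J*·D) = 69.53/(0.8629 × 3.718) = 21.672169 rev/s
rpm = 60·n = 1300.330129

rpm = 1300.33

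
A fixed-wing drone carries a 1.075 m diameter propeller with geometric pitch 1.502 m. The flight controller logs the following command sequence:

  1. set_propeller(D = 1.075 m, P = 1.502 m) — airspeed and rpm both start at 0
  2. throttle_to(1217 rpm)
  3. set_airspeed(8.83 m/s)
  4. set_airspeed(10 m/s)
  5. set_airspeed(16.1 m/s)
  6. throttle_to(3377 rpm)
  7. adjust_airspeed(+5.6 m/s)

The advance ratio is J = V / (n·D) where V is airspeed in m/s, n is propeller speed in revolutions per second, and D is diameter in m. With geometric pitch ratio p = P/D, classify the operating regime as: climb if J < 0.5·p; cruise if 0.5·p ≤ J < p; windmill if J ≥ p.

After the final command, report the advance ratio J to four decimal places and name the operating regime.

set_propeller: D = 1.075 m, P = 1.502 m (p = P/D = 1.397209); state ← (V=0, rpm=0)
throttle_to(1217): rpm ← 1217
set_airspeed(8.83): V ← 8.83 m/s
set_airspeed(10): V ← 10 m/s
set_airspeed(16.1): V ← 16.1 m/s
throttle_to(3377): rpm ← 3377
adjust_airspeed(+5.6): V ← 16.1 +5.6 = 21.7 m/s
final state: V = 21.7 m/s, rpm = 3377 → n = rpm/60 = 56.283333 rev/s
J = V / (n·D) = 21.7 / (56.283333 × 1.075) = 0.358651
regime bands: climb J<0.6986 | cruise [0.6986, 1.3972) | windmill J≥1.3972
J = 0.3587 → climb

J = 0.3587, regime = climb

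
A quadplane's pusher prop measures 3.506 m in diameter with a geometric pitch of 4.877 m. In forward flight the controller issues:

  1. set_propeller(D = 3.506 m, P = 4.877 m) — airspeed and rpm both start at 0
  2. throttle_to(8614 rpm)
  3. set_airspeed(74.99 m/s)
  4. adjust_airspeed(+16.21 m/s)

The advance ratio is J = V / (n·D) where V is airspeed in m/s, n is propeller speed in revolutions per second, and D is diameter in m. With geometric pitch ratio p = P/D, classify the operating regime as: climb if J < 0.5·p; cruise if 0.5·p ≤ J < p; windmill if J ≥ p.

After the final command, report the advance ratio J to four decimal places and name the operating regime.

J = 0.1812, regime = climb

set_propeller: D = 3.506 m, P = 4.877 m (p = P/D = 1.391044); state ← (V=0, rpm=0)
throttle_to(8614): rpm ← 8614
set_airspeed(74.99): V ← 74.99 m/s
adjust_airspeed(+16.21): V ← 74.99 +16.21 = 91.2 m/s
final state: V = 91.2 m/s, rpm = 8614 → n = rpm/60 = 143.566667 rev/s
J = V / (n·D) = 91.2 / (143.566667 × 3.506) = 0.181188
regime bands: climb J<0.6955 | cruise [0.6955, 1.3910) | windmill J≥1.3910
J = 0.1812 → climb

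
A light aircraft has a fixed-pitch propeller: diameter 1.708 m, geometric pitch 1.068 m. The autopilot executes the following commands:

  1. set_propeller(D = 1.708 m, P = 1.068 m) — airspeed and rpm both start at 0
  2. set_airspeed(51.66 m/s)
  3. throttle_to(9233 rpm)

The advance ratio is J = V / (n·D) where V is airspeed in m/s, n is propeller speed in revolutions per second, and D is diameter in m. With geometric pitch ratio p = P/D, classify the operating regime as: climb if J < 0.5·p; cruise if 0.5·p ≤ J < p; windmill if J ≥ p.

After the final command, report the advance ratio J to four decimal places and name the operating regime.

set_propeller: D = 1.708 m, P = 1.068 m (p = P/D = 0.625293); state ← (V=0, rpm=0)
set_airspeed(51.66): V ← 51.66 m/s
throttle_to(9233): rpm ← 9233
final state: V = 51.66 m/s, rpm = 9233 → n = rpm/60 = 153.883333 rev/s
J = V / (n·D) = 51.66 / (153.883333 × 1.708) = 0.196551
regime bands: climb J<0.3126 | cruise [0.3126, 0.6253) | windmill J≥0.6253
J = 0.1966 → climb

J = 0.1966, regime = climb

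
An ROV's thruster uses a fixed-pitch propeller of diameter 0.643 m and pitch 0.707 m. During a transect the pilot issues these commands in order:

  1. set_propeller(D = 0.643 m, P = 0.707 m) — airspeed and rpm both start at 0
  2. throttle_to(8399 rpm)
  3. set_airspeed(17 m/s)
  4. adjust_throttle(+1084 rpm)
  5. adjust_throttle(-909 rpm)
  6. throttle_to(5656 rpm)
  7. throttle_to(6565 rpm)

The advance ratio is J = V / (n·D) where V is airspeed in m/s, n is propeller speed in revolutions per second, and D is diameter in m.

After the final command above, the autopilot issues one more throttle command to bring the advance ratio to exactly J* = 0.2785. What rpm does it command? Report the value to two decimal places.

set_propeller: D = 0.643 m, P = 0.707 m (p = P/D = 1.099533); state ← (V=0, rpm=0)
throttle_to(8399): rpm ← 8399
set_airspeed(17): V ← 17 m/s
adjust_throttle(+1084): rpm ← 8399 +1084 = 9483
adjust_throttle(-909): rpm ← 9483 -909 = 8574
throttle_to(5656): rpm ← 5656
throttle_to(6565): rpm ← 6565
final state: V = 17 m/s, rpm = 6565 → n = rpm/60 = 109.416667 rev/s
target J* = 0.2785; solve J* = V/(n·D) for n: n = V/(J*·D) = 17/(0.2785 × 0.643) = 94.932026 rev/s
rpm = 60·n = 5695.921553

rpm = 5695.92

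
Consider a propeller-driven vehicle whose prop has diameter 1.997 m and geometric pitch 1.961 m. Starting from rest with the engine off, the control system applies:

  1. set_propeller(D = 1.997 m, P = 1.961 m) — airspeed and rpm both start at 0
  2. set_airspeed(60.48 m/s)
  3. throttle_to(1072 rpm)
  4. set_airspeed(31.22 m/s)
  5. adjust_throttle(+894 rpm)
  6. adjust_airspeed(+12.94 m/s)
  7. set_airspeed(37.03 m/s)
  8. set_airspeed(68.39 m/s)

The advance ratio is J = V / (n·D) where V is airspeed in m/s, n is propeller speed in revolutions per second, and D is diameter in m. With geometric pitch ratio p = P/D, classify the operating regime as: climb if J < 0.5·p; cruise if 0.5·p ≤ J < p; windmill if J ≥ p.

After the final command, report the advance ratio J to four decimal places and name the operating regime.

J = 1.0452, regime = windmill

set_propeller: D = 1.997 m, P = 1.961 m (p = P/D = 0.981973); state ← (V=0, rpm=0)
set_airspeed(60.48): V ← 60.48 m/s
throttle_to(1072): rpm ← 1072
set_airspeed(31.22): V ← 31.22 m/s
adjust_throttle(+894): rpm ← 1072 +894 = 1966
adjust_airspeed(+12.94): V ← 31.22 +12.94 = 44.16 m/s
set_airspeed(37.03): V ← 37.03 m/s
set_airspeed(68.39): V ← 68.39 m/s
final state: V = 68.39 m/s, rpm = 1966 → n = rpm/60 = 32.766667 rev/s
J = V / (n·D) = 68.39 / (32.766667 × 1.997) = 1.045159
regime bands: climb J<0.4910 | cruise [0.4910, 0.9820) | windmill J≥0.9820
J = 1.0452 → windmill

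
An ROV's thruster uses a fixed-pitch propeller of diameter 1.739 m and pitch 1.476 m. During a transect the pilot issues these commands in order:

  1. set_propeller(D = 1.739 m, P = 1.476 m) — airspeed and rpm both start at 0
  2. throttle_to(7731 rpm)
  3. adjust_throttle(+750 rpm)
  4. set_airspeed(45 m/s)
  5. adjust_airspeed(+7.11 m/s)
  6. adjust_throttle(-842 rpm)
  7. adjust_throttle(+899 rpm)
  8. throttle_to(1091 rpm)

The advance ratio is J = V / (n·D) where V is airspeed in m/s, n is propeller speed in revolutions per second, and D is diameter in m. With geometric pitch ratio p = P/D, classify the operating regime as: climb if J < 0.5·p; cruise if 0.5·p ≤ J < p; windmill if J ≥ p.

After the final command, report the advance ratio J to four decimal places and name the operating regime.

set_propeller: D = 1.739 m, P = 1.476 m (p = P/D = 0.848764); state ← (V=0, rpm=0)
throttle_to(7731): rpm ← 7731
adjust_throttle(+750): rpm ← 7731 +750 = 8481
set_airspeed(45): V ← 45 m/s
adjust_airspeed(+7.11): V ← 45 +7.11 = 52.11 m/s
adjust_throttle(-842): rpm ← 8481 -842 = 7639
adjust_throttle(+899): rpm ← 7639 +899 = 8538
throttle_to(1091): rpm ← 1091
final state: V = 52.11 m/s, rpm = 1091 → n = rpm/60 = 18.183333 rev/s
J = V / (n·D) = 52.11 / (18.183333 × 1.739) = 1.647965
regime bands: climb J<0.4244 | cruise [0.4244, 0.8488) | windmill J≥0.8488
J = 1.6480 → windmill

J = 1.6480, regime = windmill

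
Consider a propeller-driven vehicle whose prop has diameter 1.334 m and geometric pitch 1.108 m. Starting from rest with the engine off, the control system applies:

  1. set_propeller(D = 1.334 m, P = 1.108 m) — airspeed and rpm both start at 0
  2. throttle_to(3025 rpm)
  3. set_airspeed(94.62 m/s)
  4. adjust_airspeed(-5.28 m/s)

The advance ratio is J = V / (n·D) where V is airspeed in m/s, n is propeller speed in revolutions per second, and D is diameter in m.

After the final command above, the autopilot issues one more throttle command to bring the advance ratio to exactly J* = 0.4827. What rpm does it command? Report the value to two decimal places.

rpm = 8324.61

set_propeller: D = 1.334 m, P = 1.108 m (p = P/D = 0.830585); state ← (V=0, rpm=0)
throttle_to(3025): rpm ← 3025
set_airspeed(94.62): V ← 94.62 m/s
adjust_airspeed(-5.28): V ← 94.62 -5.28 = 89.34 m/s
final state: V = 89.34 m/s, rpm = 3025 → n = rpm/60 = 50.416667 rev/s
target J* = 0.4827; solve J* = V/(n·D) for n: n = V/(J*·D) = 89.34/(0.4827 × 1.334) = 138.743556 rev/s
rpm = 60·n = 8324.613330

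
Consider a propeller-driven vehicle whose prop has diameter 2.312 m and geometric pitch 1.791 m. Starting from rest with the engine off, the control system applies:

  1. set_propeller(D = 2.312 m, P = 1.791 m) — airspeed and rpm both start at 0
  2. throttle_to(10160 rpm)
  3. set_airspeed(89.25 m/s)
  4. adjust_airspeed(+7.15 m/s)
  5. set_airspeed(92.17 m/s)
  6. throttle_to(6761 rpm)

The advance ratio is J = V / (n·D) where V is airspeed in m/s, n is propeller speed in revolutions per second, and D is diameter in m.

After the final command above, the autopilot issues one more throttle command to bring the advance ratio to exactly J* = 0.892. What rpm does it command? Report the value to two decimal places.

rpm = 2681.56

set_propeller: D = 2.312 m, P = 1.791 m (p = P/D = 0.774654); state ← (V=0, rpm=0)
throttle_to(10160): rpm ← 10160
set_airspeed(89.25): V ← 89.25 m/s
adjust_airspeed(+7.15): V ← 89.25 +7.15 = 96.4 m/s
set_airspeed(92.17): V ← 92.17 m/s
throttle_to(6761): rpm ← 6761
final state: V = 92.17 m/s, rpm = 6761 → n = rpm/60 = 112.683333 rev/s
target J* = 0.892; solve J* = V/(n·D) for n: n = V/(J*·D) = 92.17/(0.892 × 2.312) = 44.692732 rev/s
rpm = 60·n = 2681.563921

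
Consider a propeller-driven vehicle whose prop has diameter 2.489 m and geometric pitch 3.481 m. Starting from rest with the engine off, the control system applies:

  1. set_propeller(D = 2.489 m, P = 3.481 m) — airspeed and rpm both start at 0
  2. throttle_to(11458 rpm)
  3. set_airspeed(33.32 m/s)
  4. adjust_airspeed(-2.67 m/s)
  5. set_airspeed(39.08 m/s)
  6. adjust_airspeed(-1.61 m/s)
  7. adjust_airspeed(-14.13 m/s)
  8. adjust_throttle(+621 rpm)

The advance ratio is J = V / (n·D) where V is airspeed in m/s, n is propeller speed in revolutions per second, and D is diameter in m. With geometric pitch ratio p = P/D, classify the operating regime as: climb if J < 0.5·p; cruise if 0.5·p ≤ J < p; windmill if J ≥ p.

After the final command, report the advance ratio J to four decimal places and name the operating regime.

J = 0.0466, regime = climb

set_propeller: D = 2.489 m, P = 3.481 m (p = P/D = 1.398554); state ← (V=0, rpm=0)
throttle_to(11458): rpm ← 11458
set_airspeed(33.32): V ← 33.32 m/s
adjust_airspeed(-2.67): V ← 33.32 -2.67 = 30.65 m/s
set_airspeed(39.08): V ← 39.08 m/s
adjust_airspeed(-1.61): V ← 39.08 -1.61 = 37.47 m/s
adjust_airspeed(-14.13): V ← 37.47 -14.13 = 23.34 m/s
adjust_throttle(+621): rpm ← 11458 +621 = 12079
final state: V = 23.34 m/s, rpm = 12079 → n = rpm/60 = 201.316667 rev/s
J = V / (n·D) = 23.34 / (201.316667 × 2.489) = 0.046580
regime bands: climb J<0.6993 | cruise [0.6993, 1.3986) | windmill J≥1.3986
J = 0.0466 → climb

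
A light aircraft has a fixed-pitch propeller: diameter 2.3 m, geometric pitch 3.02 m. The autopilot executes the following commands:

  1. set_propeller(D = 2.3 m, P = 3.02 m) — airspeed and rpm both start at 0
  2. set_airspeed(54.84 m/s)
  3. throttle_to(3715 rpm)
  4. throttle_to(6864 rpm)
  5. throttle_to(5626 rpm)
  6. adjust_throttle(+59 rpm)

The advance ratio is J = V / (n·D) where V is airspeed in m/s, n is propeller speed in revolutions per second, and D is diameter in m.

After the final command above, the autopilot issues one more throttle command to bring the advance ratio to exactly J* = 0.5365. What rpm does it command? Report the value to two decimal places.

rpm = 2666.56

set_propeller: D = 2.3 m, P = 3.02 m (p = P/D = 1.313043); state ← (V=0, rpm=0)
set_airspeed(54.84): V ← 54.84 m/s
throttle_to(3715): rpm ← 3715
throttle_to(6864): rpm ← 6864
throttle_to(5626): rpm ← 5626
adjust_throttle(+59): rpm ← 5626 +59 = 5685
final state: V = 54.84 m/s, rpm = 5685 → n = rpm/60 = 94.750000 rev/s
target J* = 0.5365; solve J* = V/(n·D) for n: n = V/(J*·D) = 54.84/(0.5365 × 2.3) = 44.442644 rev/s
rpm = 60·n = 2666.558613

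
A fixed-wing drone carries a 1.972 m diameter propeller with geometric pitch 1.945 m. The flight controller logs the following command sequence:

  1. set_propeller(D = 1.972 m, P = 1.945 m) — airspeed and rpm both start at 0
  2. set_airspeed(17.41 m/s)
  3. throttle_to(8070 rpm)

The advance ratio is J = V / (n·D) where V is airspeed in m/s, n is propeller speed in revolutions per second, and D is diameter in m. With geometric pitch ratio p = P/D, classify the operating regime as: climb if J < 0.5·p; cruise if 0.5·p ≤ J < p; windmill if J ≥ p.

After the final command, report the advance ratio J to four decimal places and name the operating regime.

set_propeller: D = 1.972 m, P = 1.945 m (p = P/D = 0.986308); state ← (V=0, rpm=0)
set_airspeed(17.41): V ← 17.41 m/s
throttle_to(8070): rpm ← 8070
final state: V = 17.41 m/s, rpm = 8070 → n = rpm/60 = 134.500000 rev/s
J = V / (n·D) = 17.41 / (134.500000 × 1.972) = 0.065640
regime bands: climb J<0.4932 | cruise [0.4932, 0.9863) | windmill J≥0.9863
J = 0.0656 → climb

J = 0.0656, regime = climb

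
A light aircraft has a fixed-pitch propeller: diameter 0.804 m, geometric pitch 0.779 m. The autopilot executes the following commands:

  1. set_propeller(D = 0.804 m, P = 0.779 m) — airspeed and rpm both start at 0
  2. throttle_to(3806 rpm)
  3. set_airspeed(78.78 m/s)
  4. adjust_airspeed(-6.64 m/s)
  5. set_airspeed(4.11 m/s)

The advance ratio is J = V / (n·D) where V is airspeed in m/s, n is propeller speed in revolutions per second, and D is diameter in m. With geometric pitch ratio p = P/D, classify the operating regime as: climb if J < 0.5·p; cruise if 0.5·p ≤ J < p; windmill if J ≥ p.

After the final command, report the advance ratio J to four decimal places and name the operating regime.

set_propeller: D = 0.804 m, P = 0.779 m (p = P/D = 0.968905); state ← (V=0, rpm=0)
throttle_to(3806): rpm ← 3806
set_airspeed(78.78): V ← 78.78 m/s
adjust_airspeed(-6.64): V ← 78.78 -6.64 = 72.14 m/s
set_airspeed(4.11): V ← 4.11 m/s
final state: V = 4.11 m/s, rpm = 3806 → n = rpm/60 = 63.433333 rev/s
J = V / (n·D) = 4.11 / (63.433333 × 0.804) = 0.080588
regime bands: climb J<0.4845 | cruise [0.4845, 0.9689) | windmill J≥0.9689
J = 0.0806 → climb

J = 0.0806, regime = climb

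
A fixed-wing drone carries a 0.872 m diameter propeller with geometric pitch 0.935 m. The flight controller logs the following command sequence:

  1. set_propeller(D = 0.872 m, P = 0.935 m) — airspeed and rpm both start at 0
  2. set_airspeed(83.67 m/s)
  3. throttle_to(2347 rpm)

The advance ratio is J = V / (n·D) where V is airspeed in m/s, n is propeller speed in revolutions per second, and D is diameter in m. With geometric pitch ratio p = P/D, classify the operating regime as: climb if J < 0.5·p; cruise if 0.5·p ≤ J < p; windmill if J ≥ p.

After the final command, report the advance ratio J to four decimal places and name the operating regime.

J = 2.4530, regime = windmill

set_propeller: D = 0.872 m, P = 0.935 m (p = P/D = 1.072248); state ← (V=0, rpm=0)
set_airspeed(83.67): V ← 83.67 m/s
throttle_to(2347): rpm ← 2347
final state: V = 83.67 m/s, rpm = 2347 → n = rpm/60 = 39.116667 rev/s
J = V / (n·D) = 83.67 / (39.116667 × 0.872) = 2.452966
regime bands: climb J<0.5361 | cruise [0.5361, 1.0722) | windmill J≥1.0722
J = 2.4530 → windmill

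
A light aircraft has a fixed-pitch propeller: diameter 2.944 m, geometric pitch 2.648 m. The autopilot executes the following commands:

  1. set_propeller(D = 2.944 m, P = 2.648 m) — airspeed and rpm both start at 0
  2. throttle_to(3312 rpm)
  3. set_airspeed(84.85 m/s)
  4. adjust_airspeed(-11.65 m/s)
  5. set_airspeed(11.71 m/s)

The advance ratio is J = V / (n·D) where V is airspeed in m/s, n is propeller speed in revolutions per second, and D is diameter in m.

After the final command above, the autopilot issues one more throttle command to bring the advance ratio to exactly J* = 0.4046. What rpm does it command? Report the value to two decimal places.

set_propeller: D = 2.944 m, P = 2.648 m (p = P/D = 0.899457); state ← (V=0, rpm=0)
throttle_to(3312): rpm ← 3312
set_airspeed(84.85): V ← 84.85 m/s
adjust_airspeed(-11.65): V ← 84.85 -11.65 = 73.2 m/s
set_airspeed(11.71): V ← 11.71 m/s
final state: V = 11.71 m/s, rpm = 3312 → n = rpm/60 = 55.200000 rev/s
target J* = 0.4046; solve J* = V/(n·D) for n: n = V/(J*·D) = 11.71/(0.4046 × 2.944) = 9.830898 rev/s
rpm = 60·n = 589.853908

rpm = 589.85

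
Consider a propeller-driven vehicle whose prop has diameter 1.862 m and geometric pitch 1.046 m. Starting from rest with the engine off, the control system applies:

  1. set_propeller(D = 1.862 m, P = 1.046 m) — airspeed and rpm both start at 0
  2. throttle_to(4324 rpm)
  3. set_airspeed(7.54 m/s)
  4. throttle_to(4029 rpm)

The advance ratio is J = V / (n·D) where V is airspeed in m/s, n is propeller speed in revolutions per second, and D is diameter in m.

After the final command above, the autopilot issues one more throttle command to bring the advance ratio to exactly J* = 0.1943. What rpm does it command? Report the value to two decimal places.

set_propeller: D = 1.862 m, P = 1.046 m (p = P/D = 0.561762); state ← (V=0, rpm=0)
throttle_to(4324): rpm ← 4324
set_airspeed(7.54): V ← 7.54 m/s
throttle_to(4029): rpm ← 4029
final state: V = 7.54 m/s, rpm = 4029 → n = rpm/60 = 67.150000 rev/s
target J* = 0.1943; solve J* = V/(n·D) for n: n = V/(J*·D) = 7.54/(0.1943 × 1.862) = 20.841015 rev/s
rpm = 60·n = 1250.460907

rpm = 1250.46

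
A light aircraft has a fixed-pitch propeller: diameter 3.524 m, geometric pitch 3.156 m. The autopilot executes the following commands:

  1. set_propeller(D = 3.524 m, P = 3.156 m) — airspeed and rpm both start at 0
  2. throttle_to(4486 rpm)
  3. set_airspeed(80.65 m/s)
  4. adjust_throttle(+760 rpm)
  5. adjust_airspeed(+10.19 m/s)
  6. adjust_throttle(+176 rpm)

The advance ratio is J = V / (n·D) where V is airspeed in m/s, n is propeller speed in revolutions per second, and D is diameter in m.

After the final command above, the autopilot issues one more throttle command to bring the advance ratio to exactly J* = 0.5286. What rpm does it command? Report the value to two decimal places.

set_propeller: D = 3.524 m, P = 3.156 m (p = P/D = 0.895573); state ← (V=0, rpm=0)
throttle_to(4486): rpm ← 4486
set_airspeed(80.65): V ← 80.65 m/s
adjust_throttle(+760): rpm ← 4486 +760 = 5246
adjust_airspeed(+10.19): V ← 80.65 +10.19 = 90.84 m/s
adjust_throttle(+176): rpm ← 5246 +176 = 5422
final state: V = 90.84 m/s, rpm = 5422 → n = rpm/60 = 90.366667 rev/s
target J* = 0.5286; solve J* = V/(n·D) for n: n = V/(J*·D) = 90.84/(0.5286 × 3.524) = 48.765656 rev/s
rpm = 60·n = 2925.939335

rpm = 2925.94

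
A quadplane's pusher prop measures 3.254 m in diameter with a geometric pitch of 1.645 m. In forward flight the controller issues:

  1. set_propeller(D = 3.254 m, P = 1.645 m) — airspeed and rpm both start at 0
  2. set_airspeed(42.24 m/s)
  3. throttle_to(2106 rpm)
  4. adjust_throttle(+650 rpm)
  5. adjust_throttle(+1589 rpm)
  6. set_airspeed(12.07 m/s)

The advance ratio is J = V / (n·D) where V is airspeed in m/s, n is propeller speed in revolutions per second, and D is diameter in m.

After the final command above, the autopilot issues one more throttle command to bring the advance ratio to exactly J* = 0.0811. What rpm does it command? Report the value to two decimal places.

set_propeller: D = 3.254 m, P = 1.645 m (p = P/D = 0.505532); state ← (V=0, rpm=0)
set_airspeed(42.24): V ← 42.24 m/s
throttle_to(2106): rpm ← 2106
adjust_throttle(+650): rpm ← 2106 +650 = 2756
adjust_throttle(+1589): rpm ← 2756 +1589 = 4345
set_airspeed(12.07): V ← 12.07 m/s
final state: V = 12.07 m/s, rpm = 4345 → n = rpm/60 = 72.416667 rev/s
target J* = 0.0811; solve J* = V/(n·D) for n: n = V/(J*·D) = 12.07/(0.0811 × 3.254) = 45.737126 rev/s
rpm = 60·n = 2744.227535

rpm = 2744.23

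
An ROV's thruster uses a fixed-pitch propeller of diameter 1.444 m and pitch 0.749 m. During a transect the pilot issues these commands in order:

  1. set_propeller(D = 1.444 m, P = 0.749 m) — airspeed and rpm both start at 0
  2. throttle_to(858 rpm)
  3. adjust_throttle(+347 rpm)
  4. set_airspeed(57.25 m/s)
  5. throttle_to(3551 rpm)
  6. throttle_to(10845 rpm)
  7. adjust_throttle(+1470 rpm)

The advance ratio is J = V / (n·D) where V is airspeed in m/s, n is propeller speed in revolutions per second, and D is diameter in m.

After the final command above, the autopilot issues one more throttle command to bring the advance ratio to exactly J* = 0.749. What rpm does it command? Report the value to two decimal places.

rpm = 3175.98

set_propeller: D = 1.444 m, P = 0.749 m (p = P/D = 0.518698); state ← (V=0, rpm=0)
throttle_to(858): rpm ← 858
adjust_throttle(+347): rpm ← 858 +347 = 1205
set_airspeed(57.25): V ← 57.25 m/s
throttle_to(3551): rpm ← 3551
throttle_to(10845): rpm ← 10845
adjust_throttle(+1470): rpm ← 10845 +1470 = 12315
final state: V = 57.25 m/s, rpm = 12315 → n = rpm/60 = 205.250000 rev/s
target J* = 0.749; solve J* = V/(n·D) for n: n = V/(J*·D) = 57.25/(0.749 × 1.444) = 52.932997 rev/s
rpm = 60·n = 3175.979792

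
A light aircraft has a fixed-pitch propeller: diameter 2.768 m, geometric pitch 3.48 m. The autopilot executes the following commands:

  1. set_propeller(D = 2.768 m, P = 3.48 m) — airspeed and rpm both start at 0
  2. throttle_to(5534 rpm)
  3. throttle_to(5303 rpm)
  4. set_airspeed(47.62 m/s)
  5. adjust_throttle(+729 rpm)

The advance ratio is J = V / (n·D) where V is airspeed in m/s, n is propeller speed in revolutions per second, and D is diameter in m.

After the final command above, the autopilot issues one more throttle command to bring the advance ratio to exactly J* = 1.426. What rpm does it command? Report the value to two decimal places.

set_propeller: D = 2.768 m, P = 3.48 m (p = P/D = 1.257225); state ← (V=0, rpm=0)
throttle_to(5534): rpm ← 5534
throttle_to(5303): rpm ← 5303
set_airspeed(47.62): V ← 47.62 m/s
adjust_throttle(+729): rpm ← 5303 +729 = 6032
final state: V = 47.62 m/s, rpm = 6032 → n = rpm/60 = 100.533333 rev/s
target J* = 1.426; solve J* = V/(n·D) for n: n = V/(J*·D) = 47.62/(1.426 × 2.768) = 12.064346 rev/s
rpm = 60·n = 723.860753

rpm = 723.86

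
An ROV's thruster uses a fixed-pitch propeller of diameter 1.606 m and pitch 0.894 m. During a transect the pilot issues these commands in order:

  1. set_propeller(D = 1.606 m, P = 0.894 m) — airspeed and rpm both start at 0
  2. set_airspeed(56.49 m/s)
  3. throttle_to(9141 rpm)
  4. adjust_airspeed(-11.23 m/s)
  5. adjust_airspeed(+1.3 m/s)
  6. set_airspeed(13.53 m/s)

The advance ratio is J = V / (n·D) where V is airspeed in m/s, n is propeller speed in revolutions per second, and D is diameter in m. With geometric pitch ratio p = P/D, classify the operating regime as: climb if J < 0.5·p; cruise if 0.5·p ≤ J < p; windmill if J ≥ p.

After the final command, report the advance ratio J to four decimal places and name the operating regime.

set_propeller: D = 1.606 m, P = 0.894 m (p = P/D = 0.556663); state ← (V=0, rpm=0)
set_airspeed(56.49): V ← 56.49 m/s
throttle_to(9141): rpm ← 9141
adjust_airspeed(-11.23): V ← 56.49 -11.23 = 45.26 m/s
adjust_airspeed(+1.3): V ← 45.26 +1.3 = 46.56 m/s
set_airspeed(13.53): V ← 13.53 m/s
final state: V = 13.53 m/s, rpm = 9141 → n = rpm/60 = 152.350000 rev/s
J = V / (n·D) = 13.53 / (152.350000 × 1.606) = 0.055298
regime bands: climb J<0.2783 | cruise [0.2783, 0.5567) | windmill J≥0.5567
J = 0.0553 → climb

J = 0.0553, regime = climb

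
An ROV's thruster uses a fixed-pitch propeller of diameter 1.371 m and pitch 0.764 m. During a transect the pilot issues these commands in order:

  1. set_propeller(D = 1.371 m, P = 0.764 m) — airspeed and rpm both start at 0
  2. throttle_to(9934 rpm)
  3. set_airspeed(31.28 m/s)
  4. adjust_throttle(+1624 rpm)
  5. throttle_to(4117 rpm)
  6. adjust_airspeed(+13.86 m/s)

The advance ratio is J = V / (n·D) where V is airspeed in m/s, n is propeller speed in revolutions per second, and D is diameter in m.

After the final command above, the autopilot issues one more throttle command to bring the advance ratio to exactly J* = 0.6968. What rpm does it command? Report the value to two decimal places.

rpm = 2835.09

set_propeller: D = 1.371 m, P = 0.764 m (p = P/D = 0.557257); state ← (V=0, rpm=0)
throttle_to(9934): rpm ← 9934
set_airspeed(31.28): V ← 31.28 m/s
adjust_throttle(+1624): rpm ← 9934 +1624 = 11558
throttle_to(4117): rpm ← 4117
adjust_airspeed(+13.86): V ← 31.28 +13.86 = 45.14 m/s
final state: V = 45.14 m/s, rpm = 4117 → n = rpm/60 = 68.616667 rev/s
target J* = 0.6968; solve J* = V/(n·D) for n: n = V/(J*·D) = 45.14/(0.6968 × 1.371) = 47.251539 rev/s
rpm = 60·n = 2835.092338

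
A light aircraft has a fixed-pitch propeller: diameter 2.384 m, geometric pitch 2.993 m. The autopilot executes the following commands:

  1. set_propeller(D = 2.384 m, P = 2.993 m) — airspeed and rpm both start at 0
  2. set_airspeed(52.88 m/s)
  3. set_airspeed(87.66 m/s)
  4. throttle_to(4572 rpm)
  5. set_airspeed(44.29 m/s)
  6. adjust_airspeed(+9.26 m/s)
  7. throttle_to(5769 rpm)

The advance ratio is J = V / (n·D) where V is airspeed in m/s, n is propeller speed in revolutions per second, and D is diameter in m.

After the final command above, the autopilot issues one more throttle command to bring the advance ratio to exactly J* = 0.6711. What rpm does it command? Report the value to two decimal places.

rpm = 2008.25

set_propeller: D = 2.384 m, P = 2.993 m (p = P/D = 1.255453); state ← (V=0, rpm=0)
set_airspeed(52.88): V ← 52.88 m/s
set_airspeed(87.66): V ← 87.66 m/s
throttle_to(4572): rpm ← 4572
set_airspeed(44.29): V ← 44.29 m/s
adjust_airspeed(+9.26): V ← 44.29 +9.26 = 53.55 m/s
throttle_to(5769): rpm ← 5769
final state: V = 53.55 m/s, rpm = 5769 → n = rpm/60 = 96.150000 rev/s
target J* = 0.6711; solve J* = V/(n·D) for n: n = V/(J*·D) = 53.55/(0.6711 × 2.384) = 33.470792 rev/s
rpm = 60·n = 2008.247503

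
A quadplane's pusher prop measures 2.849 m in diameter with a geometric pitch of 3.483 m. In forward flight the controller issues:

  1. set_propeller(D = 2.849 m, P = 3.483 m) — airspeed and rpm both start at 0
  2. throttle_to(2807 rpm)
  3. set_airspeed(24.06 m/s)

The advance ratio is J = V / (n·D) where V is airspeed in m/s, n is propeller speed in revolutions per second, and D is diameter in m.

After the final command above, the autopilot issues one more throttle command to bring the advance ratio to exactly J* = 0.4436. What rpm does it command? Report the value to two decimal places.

set_propeller: D = 2.849 m, P = 3.483 m (p = P/D = 1.222534); state ← (V=0, rpm=0)
throttle_to(2807): rpm ← 2807
set_airspeed(24.06): V ← 24.06 m/s
final state: V = 24.06 m/s, rpm = 2807 → n = rpm/60 = 46.783333 rev/s
target J* = 0.4436; solve J* = V/(n·D) for n: n = V/(J*·D) = 24.06/(0.4436 × 2.849) = 19.037575 rev/s
rpm = 60·n = 1142.254524

rpm = 1142.25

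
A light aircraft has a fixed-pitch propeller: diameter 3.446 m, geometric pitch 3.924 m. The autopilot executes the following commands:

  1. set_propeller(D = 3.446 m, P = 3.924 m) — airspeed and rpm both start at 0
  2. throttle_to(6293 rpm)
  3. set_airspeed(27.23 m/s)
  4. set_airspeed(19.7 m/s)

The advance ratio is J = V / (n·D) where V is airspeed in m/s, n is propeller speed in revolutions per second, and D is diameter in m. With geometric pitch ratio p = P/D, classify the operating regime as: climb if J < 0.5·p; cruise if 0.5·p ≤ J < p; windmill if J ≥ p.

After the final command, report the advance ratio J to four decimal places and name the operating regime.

set_propeller: D = 3.446 m, P = 3.924 m (p = P/D = 1.138712); state ← (V=0, rpm=0)
throttle_to(6293): rpm ← 6293
set_airspeed(27.23): V ← 27.23 m/s
set_airspeed(19.7): V ← 19.7 m/s
final state: V = 19.7 m/s, rpm = 6293 → n = rpm/60 = 104.883333 rev/s
J = V / (n·D) = 19.7 / (104.883333 × 3.446) = 0.054506
regime bands: climb J<0.5694 | cruise [0.5694, 1.1387) | windmill J≥1.1387
J = 0.0545 → climb

J = 0.0545, regime = climb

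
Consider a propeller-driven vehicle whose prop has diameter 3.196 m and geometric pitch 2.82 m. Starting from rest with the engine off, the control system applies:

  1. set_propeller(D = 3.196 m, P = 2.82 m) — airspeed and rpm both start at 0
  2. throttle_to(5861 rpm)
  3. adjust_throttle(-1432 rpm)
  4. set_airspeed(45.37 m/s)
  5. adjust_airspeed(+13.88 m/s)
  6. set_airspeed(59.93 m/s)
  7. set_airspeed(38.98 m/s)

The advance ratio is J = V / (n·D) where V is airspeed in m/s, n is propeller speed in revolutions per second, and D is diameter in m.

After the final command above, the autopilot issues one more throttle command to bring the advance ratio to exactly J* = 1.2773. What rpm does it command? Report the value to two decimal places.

set_propeller: D = 3.196 m, P = 2.82 m (p = P/D = 0.882353); state ← (V=0, rpm=0)
throttle_to(5861): rpm ← 5861
adjust_throttle(-1432): rpm ← 5861 -1432 = 4429
set_airspeed(45.37): V ← 45.37 m/s
adjust_airspeed(+13.88): V ← 45.37 +13.88 = 59.25 m/s
set_airspeed(59.93): V ← 59.93 m/s
set_airspeed(38.98): V ← 38.98 m/s
final state: V = 38.98 m/s, rpm = 4429 → n = rpm/60 = 73.816667 rev/s
target J* = 1.2773; solve J* = V/(n·D) for n: n = V/(J*·D) = 38.98/(1.2773 × 3.196) = 9.548654 rev/s
rpm = 60·n = 572.919234

rpm = 572.92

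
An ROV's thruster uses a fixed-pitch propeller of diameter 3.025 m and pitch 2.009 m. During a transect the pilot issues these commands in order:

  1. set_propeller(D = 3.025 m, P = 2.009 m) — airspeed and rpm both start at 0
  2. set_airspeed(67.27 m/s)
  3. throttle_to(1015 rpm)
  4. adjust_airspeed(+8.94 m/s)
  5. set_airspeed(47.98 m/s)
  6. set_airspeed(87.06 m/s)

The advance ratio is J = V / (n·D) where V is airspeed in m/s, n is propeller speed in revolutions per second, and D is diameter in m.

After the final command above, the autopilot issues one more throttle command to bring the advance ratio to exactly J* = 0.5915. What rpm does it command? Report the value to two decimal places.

rpm = 2919.37

set_propeller: D = 3.025 m, P = 2.009 m (p = P/D = 0.664132); state ← (V=0, rpm=0)
set_airspeed(67.27): V ← 67.27 m/s
throttle_to(1015): rpm ← 1015
adjust_airspeed(+8.94): V ← 67.27 +8.94 = 76.21 m/s
set_airspeed(47.98): V ← 47.98 m/s
set_airspeed(87.06): V ← 87.06 m/s
final state: V = 87.06 m/s, rpm = 1015 → n = rpm/60 = 16.916667 rev/s
target J* = 0.5915; solve J* = V/(n·D) for n: n = V/(J*·D) = 87.06/(0.5915 × 3.025) = 48.656239 rev/s
rpm = 60·n = 2919.374332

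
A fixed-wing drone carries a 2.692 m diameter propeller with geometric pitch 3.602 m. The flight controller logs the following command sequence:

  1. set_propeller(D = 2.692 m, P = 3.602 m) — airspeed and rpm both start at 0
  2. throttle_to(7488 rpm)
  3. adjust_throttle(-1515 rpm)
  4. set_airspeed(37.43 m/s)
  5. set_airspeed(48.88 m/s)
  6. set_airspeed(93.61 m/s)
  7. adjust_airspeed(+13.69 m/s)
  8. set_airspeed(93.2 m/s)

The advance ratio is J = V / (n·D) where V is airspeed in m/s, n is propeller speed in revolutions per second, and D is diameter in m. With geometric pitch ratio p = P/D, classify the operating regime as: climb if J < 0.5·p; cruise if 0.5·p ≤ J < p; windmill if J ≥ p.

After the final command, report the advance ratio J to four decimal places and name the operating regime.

set_propeller: D = 2.692 m, P = 3.602 m (p = P/D = 1.338039); state ← (V=0, rpm=0)
throttle_to(7488): rpm ← 7488
adjust_throttle(-1515): rpm ← 7488 -1515 = 5973
set_airspeed(37.43): V ← 37.43 m/s
set_airspeed(48.88): V ← 48.88 m/s
set_airspeed(93.61): V ← 93.61 m/s
adjust_airspeed(+13.69): V ← 93.61 +13.69 = 107.3 m/s
set_airspeed(93.2): V ← 93.2 m/s
final state: V = 93.2 m/s, rpm = 5973 → n = rpm/60 = 99.550000 rev/s
J = V / (n·D) = 93.2 / (99.550000 × 2.692) = 0.347776
regime bands: climb J<0.6690 | cruise [0.6690, 1.3380) | windmill J≥1.3380
J = 0.3478 → climb

J = 0.3478, regime = climb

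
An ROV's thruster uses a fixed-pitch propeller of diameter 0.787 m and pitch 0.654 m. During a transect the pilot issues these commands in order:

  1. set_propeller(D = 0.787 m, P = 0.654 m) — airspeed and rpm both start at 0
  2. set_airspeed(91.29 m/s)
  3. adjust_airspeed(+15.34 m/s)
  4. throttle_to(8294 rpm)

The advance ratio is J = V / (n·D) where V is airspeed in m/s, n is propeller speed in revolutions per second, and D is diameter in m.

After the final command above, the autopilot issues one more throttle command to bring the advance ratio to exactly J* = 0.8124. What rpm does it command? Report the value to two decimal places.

set_propeller: D = 0.787 m, P = 0.654 m (p = P/D = 0.831004); state ← (V=0, rpm=0)
set_airspeed(91.29): V ← 91.29 m/s
adjust_airspeed(+15.34): V ← 91.29 +15.34 = 106.63 m/s
throttle_to(8294): rpm ← 8294
final state: V = 106.63 m/s, rpm = 8294 → n = rpm/60 = 138.233333 rev/s
target J* = 0.8124; solve J* = V/(n·D) for n: n = V/(J*·D) = 106.63/(0.8124 × 0.787) = 166.776464 rev/s
rpm = 60·n = 10006.587850

rpm = 10006.59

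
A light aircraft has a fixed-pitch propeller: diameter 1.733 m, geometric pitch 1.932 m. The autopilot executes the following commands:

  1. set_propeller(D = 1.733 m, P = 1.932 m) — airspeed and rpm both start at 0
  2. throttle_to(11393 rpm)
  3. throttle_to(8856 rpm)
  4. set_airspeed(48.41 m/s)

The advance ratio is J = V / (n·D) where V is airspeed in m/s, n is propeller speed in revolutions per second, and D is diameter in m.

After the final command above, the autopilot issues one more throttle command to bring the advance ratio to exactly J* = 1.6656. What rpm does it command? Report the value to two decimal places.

rpm = 1006.28

set_propeller: D = 1.733 m, P = 1.932 m (p = P/D = 1.114830); state ← (V=0, rpm=0)
throttle_to(11393): rpm ← 11393
throttle_to(8856): rpm ← 8856
set_airspeed(48.41): V ← 48.41 m/s
final state: V = 48.41 m/s, rpm = 8856 → n = rpm/60 = 147.600000 rev/s
target J* = 1.6656; solve J* = V/(n·D) for n: n = V/(J*·D) = 48.41/(1.6656 × 1.733) = 16.771264 rev/s
rpm = 60·n = 1006.275869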